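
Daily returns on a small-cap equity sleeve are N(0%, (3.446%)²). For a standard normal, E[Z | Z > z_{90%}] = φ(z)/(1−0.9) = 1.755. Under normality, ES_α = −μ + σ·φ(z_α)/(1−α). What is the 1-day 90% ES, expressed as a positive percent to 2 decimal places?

ES = 3.446% × 1.755 = 6.048%.

6.05%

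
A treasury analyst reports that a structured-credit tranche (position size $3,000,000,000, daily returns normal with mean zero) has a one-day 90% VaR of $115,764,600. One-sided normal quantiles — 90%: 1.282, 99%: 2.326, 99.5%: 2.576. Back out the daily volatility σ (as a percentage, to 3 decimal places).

3.010%

VaR as a fraction: $115,764,600 / $3,000,000,000 = 3.859%.
σ = VaR / z = 3.859% / 1.282 = 3.010%.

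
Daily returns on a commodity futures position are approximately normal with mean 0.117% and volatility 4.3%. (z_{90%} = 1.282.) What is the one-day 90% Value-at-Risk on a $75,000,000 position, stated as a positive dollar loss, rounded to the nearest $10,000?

$4,050,000

VaR = −μ + z·σ = −(0.117%) + 1.282 × 4.3% = 5.396%.
On $75,000,000: 0.05396 × $75,000,000 = $4,047,000.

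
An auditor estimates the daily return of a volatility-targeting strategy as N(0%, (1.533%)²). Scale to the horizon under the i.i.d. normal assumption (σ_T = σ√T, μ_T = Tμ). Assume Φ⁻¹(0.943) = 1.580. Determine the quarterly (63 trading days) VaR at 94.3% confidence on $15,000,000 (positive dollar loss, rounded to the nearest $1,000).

σ_{63d} = 1.533% × √63 = 12.168%.
VaR = 1.580 × 12.168% = 19.225%.
On $15,000,000: 0.19225 × $15,000,000 = $2,883,750.

$2,884,000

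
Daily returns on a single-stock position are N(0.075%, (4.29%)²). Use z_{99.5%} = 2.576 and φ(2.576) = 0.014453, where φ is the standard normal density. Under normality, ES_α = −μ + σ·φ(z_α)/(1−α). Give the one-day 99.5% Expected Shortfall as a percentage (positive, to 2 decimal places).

Tail multiplier: φ(z)/(1−α) = 0.014453 / 0.005 = 2.891.
ES = −(0.075%) + 4.29% × 2.891 = 12.327%.

12.33%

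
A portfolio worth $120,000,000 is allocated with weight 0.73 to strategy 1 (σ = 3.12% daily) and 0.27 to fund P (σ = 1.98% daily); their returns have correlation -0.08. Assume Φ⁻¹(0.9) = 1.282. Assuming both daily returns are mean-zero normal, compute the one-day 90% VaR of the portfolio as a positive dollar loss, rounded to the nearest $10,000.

σ_p² = 0.73²·3.12² + 0.27²·1.98² + 2·-0.08·0.73·0.27·3.12·1.98 = 5.2784 (%²).
σ_p = √5.2784 = 2.297%.
VaR = 1.282 × 2.297% = 2.945%; on $120,000,000 that is $3,534,000.

$3,530,000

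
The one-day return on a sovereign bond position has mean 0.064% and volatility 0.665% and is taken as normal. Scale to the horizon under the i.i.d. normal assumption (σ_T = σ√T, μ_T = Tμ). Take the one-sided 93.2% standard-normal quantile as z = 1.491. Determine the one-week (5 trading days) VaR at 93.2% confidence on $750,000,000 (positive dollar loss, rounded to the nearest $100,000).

σ_{5d} = 0.665% × √5 = 1.487%; μ_{5d} = 5 × 0.064% = 0.320%.
VaR = −(0.320%) + 1.491 × 1.487% = 1.897%.
On $750,000,000: 0.01897 × $750,000,000 = $14,227,500.

$14,200,000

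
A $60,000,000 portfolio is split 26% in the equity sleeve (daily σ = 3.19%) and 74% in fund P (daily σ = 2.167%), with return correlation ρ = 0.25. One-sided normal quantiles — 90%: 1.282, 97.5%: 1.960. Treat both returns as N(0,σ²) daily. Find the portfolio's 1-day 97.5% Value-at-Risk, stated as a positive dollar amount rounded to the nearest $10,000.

$2,330,000

σ_p² = 0.26²·3.19² + 0.74²·2.167² + 2·0.25·0.26·0.74·3.19·2.167 = 3.9244 (%²).
σ_p = √3.9244 = 1.981%.
VaR = 1.960 × 1.981% = 3.883%; on $60,000,000 that is $2,329,800.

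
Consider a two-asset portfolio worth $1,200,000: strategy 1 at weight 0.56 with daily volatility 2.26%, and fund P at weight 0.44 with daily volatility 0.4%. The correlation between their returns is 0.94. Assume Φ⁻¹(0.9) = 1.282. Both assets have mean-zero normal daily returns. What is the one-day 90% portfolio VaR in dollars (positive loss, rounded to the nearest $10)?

$22,030

σ_p² = 0.56²·2.26² + 0.44²·0.4² + 2·0.94·0.56·0.44·2.26·0.4 = 2.0515 (%²).
σ_p = √2.0515 = 1.432%.
VaR = 1.282 × 1.432% = 1.836%; on $1,200,000 that is $22,032.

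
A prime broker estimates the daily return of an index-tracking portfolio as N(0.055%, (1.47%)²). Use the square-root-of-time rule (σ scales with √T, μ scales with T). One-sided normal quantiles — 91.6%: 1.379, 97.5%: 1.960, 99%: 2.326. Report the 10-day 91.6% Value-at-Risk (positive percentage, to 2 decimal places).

σ_{10d} = 1.47% × √10 = 4.649%; μ_{10d} = 10 × 0.055% = 0.550%.
VaR = −(0.550%) + 1.379 × 4.649% = 5.861%.

5.86%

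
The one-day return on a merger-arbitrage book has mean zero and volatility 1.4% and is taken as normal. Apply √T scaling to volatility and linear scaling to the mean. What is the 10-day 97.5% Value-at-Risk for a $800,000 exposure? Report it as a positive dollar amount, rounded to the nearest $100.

At 97.5%, z = 1.960.
σ_{10d} = 1.4% × √10 = 4.427%.
VaR = 1.960 × 4.427% = 8.677%.
On $800,000: 0.08677 × $800,000 = $69,416.

$69,400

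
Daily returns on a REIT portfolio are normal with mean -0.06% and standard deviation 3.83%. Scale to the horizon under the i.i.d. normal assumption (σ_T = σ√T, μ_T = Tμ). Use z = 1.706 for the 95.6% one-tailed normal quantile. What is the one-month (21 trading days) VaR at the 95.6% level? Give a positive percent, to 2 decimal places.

31.20%

σ_{21d} = 3.83% × √21 = 17.551%; μ_{21d} = 21 × -0.06% = -1.260%.
VaR = −(-1.260%) + 1.706 × 17.551% = 31.202%.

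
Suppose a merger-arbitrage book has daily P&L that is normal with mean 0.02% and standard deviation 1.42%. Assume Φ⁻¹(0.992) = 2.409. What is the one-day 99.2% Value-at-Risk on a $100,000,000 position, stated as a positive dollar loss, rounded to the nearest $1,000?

$3,401,000

VaR = −μ + z·σ = −(0.02%) + 2.409 × 1.42% = 3.401%.
On $100,000,000: 0.03401 × $100,000,000 = $3,401,000.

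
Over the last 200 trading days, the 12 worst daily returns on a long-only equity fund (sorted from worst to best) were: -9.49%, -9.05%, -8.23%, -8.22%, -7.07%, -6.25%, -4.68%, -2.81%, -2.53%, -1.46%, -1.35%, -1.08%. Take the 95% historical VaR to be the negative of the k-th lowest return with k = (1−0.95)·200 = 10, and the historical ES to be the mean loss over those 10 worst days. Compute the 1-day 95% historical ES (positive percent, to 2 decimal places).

The 10 worst returns sum to -59.79%.
ES = −(-59.79%) / 10 = 5.979% ≈ 5.98%.

5.98%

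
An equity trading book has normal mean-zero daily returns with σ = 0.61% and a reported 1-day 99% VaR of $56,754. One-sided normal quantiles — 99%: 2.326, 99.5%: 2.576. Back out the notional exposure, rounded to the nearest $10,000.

VaR as a fraction of value: z·σ = 2.326 × 0.61% = 1.41886%.
Position = $56,754 / 0.0141886 = $3,999,972.

$4,000,000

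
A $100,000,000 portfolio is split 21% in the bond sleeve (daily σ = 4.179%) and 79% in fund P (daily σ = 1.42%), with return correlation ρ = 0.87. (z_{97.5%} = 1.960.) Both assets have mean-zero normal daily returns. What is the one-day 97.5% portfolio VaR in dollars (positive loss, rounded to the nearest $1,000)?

$3,791,000

σ_p² = 0.21²·4.179² + 0.79²·1.42² + 2·0.87·0.21·0.79·4.179·1.42 = 3.7416 (%²).
σ_p = √3.7416 = 1.934%.
VaR = 1.960 × 1.934% = 3.791%; on $100,000,000 that is $3,791,000.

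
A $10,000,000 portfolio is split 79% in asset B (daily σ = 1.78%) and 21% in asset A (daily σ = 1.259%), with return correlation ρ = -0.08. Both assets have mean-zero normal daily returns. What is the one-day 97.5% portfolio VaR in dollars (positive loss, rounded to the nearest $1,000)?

$276,000

σ_p² = 0.79²·1.78² + 0.21²·1.259² + 2·-0.08·0.79·0.21·1.78·1.259 = 1.9878 (%²).
σ_p = √1.9878 = 1.410%.
At 97.5%, z = 1.960.
VaR = 1.960 × 1.410% = 2.764%; on $10,000,000 that is $276,400.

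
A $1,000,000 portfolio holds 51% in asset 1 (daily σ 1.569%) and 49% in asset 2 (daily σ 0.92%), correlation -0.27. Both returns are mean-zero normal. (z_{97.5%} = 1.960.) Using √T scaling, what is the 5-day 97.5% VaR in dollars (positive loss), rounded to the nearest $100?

$35,300

σ_p = √(0.51²·1.569² + 0.49²·0.92² + 2·-0.27·0.51·0.49·1.569·0.92) = 0.805%.
σ_{5d} = 0.805% × √5 = 1.800%.
VaR = 1.960 × 1.800% = 3.528%; on $1,000,000 that is $35,280.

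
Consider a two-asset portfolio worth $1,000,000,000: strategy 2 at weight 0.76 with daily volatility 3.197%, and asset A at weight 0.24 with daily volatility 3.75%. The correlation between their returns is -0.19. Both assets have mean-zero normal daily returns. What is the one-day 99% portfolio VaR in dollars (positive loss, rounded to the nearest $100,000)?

$56,400,000

σ_p² = 0.76²·3.197² + 0.24²·3.75² + 2·-0.19·0.76·0.24·3.197·3.75 = 5.8826 (%²).
σ_p = √5.8826 = 2.425%.
At 99%, z = 2.326.
VaR = 2.326 × 2.425% = 5.641%; on $1,000,000,000 that is $56,410,000.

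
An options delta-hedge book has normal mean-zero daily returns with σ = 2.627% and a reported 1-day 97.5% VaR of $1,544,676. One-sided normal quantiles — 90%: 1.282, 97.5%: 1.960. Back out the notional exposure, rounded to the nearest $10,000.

$30,000,000

VaR as a fraction of value: z·σ = 1.960 × 2.627% = 5.14892%.
Position = $1,544,676 / 0.0514892 = $30,000,000.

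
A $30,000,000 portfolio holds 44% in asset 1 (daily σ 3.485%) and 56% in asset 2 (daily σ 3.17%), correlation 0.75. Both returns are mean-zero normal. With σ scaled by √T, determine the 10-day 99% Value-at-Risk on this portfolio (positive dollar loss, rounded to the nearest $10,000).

$6,830,000

σ_p = √(0.44²·3.485² + 0.56²·3.17² + 2·0.75·0.44·0.56·3.485·3.17) = 3.096%.
σ_{10d} = 3.096% × √10 = 9.790%.
z(99%) = 2.326.
VaR = 2.326 × 9.790% = 22.772%; on $30,000,000 that is $6,831,600.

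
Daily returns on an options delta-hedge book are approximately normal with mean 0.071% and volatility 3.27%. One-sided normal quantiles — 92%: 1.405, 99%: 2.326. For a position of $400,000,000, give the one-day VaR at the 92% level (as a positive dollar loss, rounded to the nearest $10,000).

$18,090,000

VaR = −μ + z·σ = −(0.071%) + 1.405 × 3.27% = 4.523%.
On $400,000,000: 0.04523 × $400,000,000 = $18,092,000.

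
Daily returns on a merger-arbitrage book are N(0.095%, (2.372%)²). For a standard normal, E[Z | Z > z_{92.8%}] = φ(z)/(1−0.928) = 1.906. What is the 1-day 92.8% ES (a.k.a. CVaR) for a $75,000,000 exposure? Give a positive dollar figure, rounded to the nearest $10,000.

$3,320,000

ES = −(0.095%) + 2.372% × 1.906 = 4.426%.
On $75,000,000: 0.04426 × $75,000,000 = $3,319,500.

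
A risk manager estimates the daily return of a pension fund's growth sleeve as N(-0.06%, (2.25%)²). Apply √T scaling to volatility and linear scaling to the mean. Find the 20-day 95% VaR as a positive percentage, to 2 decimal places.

17.75%

At 95%, z = 1.645.
σ_{20d} = 2.25% × √20 = 10.062%; μ_{20d} = 20 × -0.06% = -1.200%.
VaR = −(-1.200%) + 1.645 × 10.062% = 17.752%.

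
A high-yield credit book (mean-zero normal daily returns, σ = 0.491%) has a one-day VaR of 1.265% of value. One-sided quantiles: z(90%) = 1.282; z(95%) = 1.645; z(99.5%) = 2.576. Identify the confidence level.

99.5%

Implied z = VaR/σ = 1.265 / 0.491 = 2.576.
This matches z(99.5%) = 2.576.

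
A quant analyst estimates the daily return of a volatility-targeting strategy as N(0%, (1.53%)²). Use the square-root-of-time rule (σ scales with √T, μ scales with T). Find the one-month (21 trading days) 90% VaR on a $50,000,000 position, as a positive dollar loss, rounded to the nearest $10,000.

$4,490,000

At 90%, z = 1.282.
σ_{21d} = 1.53% × √21 = 7.011%.
VaR = 1.282 × 7.011% = 8.988%.
On $50,000,000: 0.08988 × $50,000,000 = $4,494,000.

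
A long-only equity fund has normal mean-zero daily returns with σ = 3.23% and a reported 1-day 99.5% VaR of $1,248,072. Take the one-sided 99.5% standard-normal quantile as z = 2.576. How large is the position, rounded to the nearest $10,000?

$15,000,000

VaR as a fraction of value: z·σ = 2.576 × 3.23% = 8.32048%.
Position = $1,248,072 / 0.0832048 = $15,000,000.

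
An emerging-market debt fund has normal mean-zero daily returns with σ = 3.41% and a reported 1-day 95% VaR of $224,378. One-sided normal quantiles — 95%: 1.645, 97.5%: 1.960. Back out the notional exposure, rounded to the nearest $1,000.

VaR as a fraction of value: z·σ = 1.645 × 3.41% = 5.60945%.
Position = $224,378 / 0.0560945 = $4,000,000.

$4,000,000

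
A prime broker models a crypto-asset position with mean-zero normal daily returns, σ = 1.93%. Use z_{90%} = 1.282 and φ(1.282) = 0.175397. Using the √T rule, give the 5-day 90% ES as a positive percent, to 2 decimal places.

7.57%

σ_{5d} = 1.93% × √5 = 4.316%.
ES multiplier = φ(z)/(1−α) = 0.175397/0.1 = 1.754.
ES = 4.316% × 1.754 = 7.570%.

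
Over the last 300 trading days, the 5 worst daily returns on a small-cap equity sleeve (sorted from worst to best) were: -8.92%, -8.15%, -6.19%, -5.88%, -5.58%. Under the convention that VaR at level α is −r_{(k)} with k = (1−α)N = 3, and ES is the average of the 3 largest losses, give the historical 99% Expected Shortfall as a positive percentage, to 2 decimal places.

7.75%

The 3 worst returns sum to -23.26%.
ES = −(-23.26%) / 3 = 7.7533…% ≈ 7.75%.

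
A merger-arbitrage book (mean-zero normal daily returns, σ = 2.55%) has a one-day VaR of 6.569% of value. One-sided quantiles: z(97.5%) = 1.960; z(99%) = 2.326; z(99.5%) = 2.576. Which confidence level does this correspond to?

Implied z = VaR/σ = 6.569 / 2.55 = 2.576.
This matches z(99.5%) = 2.576.

99.5%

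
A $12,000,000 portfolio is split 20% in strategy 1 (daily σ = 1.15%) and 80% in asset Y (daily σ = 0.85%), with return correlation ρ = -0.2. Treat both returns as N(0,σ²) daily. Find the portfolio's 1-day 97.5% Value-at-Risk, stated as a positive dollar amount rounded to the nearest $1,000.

$158,000

σ_p² = 0.2²·1.15² + 0.8²·0.85² + 2·-0.2·0.2·0.8·1.15·0.85 = 0.4527 (%²).
σ_p = √0.4527 = 0.673%.
At 97.5%, z = 1.960.
VaR = 1.960 × 0.673% = 1.319%; on $12,000,000 that is $158,280.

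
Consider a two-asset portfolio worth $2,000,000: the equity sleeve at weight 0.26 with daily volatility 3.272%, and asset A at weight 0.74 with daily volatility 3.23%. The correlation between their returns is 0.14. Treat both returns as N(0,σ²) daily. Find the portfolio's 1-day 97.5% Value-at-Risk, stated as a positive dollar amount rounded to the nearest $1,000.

$104,000

σ_p² = 0.26²·3.272² + 0.74²·3.23² + 2·0.14·0.26·0.74·3.272·3.23 = 7.0061 (%²).
σ_p = √7.0061 = 2.647%.
At 97.5%, z = 1.960.
VaR = 1.960 × 2.647% = 5.188%; on $2,000,000 that is $103,760.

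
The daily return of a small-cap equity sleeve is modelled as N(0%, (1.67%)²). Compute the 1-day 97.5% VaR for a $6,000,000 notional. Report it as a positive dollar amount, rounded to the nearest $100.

$196,400

At 97.5% one-sided, z = 1.960.
VaR = z·σ = 1.960 × 1.67% = 3.273%.
On $6,000,000: 0.03273 × $6,000,000 = $196,380.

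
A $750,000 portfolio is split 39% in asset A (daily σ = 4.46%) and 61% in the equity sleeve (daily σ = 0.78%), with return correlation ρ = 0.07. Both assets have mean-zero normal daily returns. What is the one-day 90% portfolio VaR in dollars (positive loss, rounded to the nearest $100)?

σ_p² = 0.39²·4.46² + 0.61²·0.78² + 2·0.07·0.39·0.61·4.46·0.78 = 3.3678 (%²).
σ_p = √3.3678 = 1.835%.
At 90%, z = 1.282.
VaR = 1.282 × 1.835% = 2.352%; on $750,000 that is $17,640.

$17,600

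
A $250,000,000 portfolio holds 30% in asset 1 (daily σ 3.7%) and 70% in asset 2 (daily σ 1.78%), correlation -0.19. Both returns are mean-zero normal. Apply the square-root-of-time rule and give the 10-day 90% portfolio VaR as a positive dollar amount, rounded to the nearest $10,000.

σ_p = √(0.3²·3.7² + 0.7²·1.78² + 2·-0.19·0.3·0.7·3.7·1.78) = 1.503%.
σ_{10d} = 1.503% × √10 = 4.753%.
z(90%) = 1.282.
VaR = 1.282 × 4.753% = 6.093%; on $250,000,000 that is $15,232,500.

$15,230,000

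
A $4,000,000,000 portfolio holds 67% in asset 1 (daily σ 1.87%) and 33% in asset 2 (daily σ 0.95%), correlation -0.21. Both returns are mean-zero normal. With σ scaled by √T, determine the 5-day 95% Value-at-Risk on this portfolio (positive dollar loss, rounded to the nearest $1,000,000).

$180,000,000

σ_p = √(0.67²·1.87² + 0.33²·0.95² + 2·-0.21·0.67·0.33·1.87·0.95) = 1.226%.
σ_{5d} = 1.226% × √5 = 2.741%.
z(95%) = 1.645.
VaR = 1.645 × 2.741% = 4.509%; on $4,000,000,000 that is $180,360,000.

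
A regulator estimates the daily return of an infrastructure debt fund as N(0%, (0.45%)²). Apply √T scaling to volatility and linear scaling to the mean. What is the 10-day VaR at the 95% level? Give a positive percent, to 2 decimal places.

At 95%, z = 1.645.
σ_{10d} = 0.45% × √10 = 1.423%.
VaR = 1.645 × 1.423% = 2.341%.

2.34%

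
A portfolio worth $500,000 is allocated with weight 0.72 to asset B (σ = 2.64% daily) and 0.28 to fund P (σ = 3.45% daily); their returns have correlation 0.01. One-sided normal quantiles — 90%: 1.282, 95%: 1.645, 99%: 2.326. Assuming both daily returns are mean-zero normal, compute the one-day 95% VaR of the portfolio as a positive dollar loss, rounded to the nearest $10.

$17,610

σ_p² = 0.72²·2.64² + 0.28²·3.45² + 2·0.01·0.72·0.28·2.64·3.45 = 4.5829 (%²).
σ_p = √4.5829 = 2.141%.
VaR = 1.645 × 2.141% = 3.522%; on $500,000 that is $17,610.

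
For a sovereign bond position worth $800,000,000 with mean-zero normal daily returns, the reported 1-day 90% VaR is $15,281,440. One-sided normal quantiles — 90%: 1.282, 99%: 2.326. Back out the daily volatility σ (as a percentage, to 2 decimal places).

1.49%

VaR as a fraction: $15,281,440 / $800,000,000 = 1.910%.
σ = VaR / z = 1.910% / 1.282 = 1.490%.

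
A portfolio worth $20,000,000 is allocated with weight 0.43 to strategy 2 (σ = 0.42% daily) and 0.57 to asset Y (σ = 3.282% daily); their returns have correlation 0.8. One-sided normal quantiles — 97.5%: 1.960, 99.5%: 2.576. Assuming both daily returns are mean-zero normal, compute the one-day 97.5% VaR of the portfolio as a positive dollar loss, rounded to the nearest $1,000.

$791,000

σ_p² = 0.43²·0.42² + 0.57²·3.282² + 2·0.8·0.43·0.57·0.42·3.282 = 4.0729 (%²).
σ_p = √4.0729 = 2.018%.
VaR = 1.960 × 2.018% = 3.955%; on $20,000,000 that is $791,000.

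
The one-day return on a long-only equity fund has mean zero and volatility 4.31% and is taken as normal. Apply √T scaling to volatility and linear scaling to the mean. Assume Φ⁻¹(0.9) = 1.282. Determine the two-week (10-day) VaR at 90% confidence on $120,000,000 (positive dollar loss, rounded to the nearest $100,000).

$21,000,000

σ_{10d} = 4.31% × √10 = 13.629%.
VaR = 1.282 × 13.629% = 17.472%.
On $120,000,000: 0.17472 × $120,000,000 = $20,966,400.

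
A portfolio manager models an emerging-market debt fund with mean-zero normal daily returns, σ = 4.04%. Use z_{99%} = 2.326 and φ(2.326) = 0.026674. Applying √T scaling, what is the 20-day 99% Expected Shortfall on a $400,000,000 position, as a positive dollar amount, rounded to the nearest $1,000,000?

$193,000,000

σ_{20d} = 4.04% × √20 = 18.067%.
ES multiplier = φ(z)/(1−α) = 0.026674/0.01 = 2.667.
ES = 18.067% × 2.667 = 48.185%; on $400,000,000: $192,740,000.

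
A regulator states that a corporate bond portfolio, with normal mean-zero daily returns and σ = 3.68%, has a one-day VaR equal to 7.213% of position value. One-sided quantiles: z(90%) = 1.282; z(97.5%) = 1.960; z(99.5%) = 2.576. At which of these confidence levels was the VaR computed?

97.5%

Implied z = VaR/σ = 7.213 / 3.68 = 1.960.
This matches z(97.5%) = 1.960.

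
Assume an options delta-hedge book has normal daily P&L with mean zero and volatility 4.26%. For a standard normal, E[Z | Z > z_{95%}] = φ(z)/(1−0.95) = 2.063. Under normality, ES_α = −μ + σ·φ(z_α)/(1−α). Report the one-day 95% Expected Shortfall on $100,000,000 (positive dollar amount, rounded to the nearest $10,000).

$8,790,000

ES = 4.26% × 2.063 = 8.788%.
On $100,000,000: 0.08788 × $100,000,000 = $8,788,000.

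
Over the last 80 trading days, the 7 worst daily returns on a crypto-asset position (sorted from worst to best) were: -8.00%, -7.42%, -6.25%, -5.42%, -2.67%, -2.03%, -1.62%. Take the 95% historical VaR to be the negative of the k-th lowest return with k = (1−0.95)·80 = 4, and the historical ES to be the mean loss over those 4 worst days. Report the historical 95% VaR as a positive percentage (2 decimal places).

5.42%

k = 4; the 4th lowest return is -5.42%, so VaR = 5.42%.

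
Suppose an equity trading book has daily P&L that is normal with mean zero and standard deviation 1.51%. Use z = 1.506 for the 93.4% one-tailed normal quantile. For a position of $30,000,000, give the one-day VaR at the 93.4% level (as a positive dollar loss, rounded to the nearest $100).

$682,200

VaR = z·σ = 1.506 × 1.51% = 2.274%.
On $30,000,000: 0.02274 × $30,000,000 = $682,200.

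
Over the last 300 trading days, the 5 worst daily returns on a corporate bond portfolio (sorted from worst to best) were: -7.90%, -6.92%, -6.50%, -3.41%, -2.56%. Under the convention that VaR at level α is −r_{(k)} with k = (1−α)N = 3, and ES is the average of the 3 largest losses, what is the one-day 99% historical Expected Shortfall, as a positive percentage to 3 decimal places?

The 3 worst returns sum to -21.32%.
ES = −(-21.32%) / 3 = 7.1066…% ≈ 7.107%.

7.107%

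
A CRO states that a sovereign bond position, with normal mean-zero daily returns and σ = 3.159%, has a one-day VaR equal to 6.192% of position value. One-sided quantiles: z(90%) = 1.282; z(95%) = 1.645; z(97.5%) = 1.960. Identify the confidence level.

Implied z = VaR/σ = 6.192 / 3.159 = 1.960.
This matches z(97.5%) = 1.960.

97.5%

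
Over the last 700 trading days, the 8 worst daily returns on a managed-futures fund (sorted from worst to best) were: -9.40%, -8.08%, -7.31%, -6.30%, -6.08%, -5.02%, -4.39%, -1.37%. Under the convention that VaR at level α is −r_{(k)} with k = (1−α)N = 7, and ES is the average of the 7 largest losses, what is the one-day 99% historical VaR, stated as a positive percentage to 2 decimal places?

4.39%

k = 7; the 7th lowest return is -4.39%, so VaR = 4.39%.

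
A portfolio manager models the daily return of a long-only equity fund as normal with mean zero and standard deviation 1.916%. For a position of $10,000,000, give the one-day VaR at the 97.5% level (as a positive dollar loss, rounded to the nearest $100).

$375,500

At 97.5% one-sided, z = 1.960.
VaR = z·σ = 1.960 × 1.916% = 3.755%.
On $10,000,000: 0.03755 × $10,000,000 = $375,500.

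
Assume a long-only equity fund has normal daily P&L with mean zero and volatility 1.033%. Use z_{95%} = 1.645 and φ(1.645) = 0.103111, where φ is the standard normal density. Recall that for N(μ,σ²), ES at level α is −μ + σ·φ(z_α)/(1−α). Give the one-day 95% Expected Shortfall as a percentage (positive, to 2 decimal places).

Tail multiplier: φ(z)/(1−α) = 0.103111 / 0.05 = 2.062.
ES = 1.033% × 2.062 = 2.130%.

2.13%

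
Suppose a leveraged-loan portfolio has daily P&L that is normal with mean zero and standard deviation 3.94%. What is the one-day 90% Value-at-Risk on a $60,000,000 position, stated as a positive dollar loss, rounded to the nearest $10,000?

$3,030,000

At 90% one-sided, z = 1.282.
VaR = z·σ = 1.282 × 3.94% = 5.051%.
On $60,000,000: 0.05051 × $60,000,000 = $3,030,600.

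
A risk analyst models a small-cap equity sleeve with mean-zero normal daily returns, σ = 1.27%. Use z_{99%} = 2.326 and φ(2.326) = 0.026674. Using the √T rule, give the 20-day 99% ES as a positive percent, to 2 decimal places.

15.15%

σ_{20d} = 1.27% × √20 = 5.680%.
ES multiplier = φ(z)/(1−α) = 0.026674/0.01 = 2.667.
ES = 5.680% × 2.667 = 15.149%.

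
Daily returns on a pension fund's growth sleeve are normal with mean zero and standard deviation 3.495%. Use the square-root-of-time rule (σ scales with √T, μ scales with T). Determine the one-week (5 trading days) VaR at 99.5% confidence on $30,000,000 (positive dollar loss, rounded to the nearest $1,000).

At 99.5%, z = 2.576.
σ_{5d} = 3.495% × √5 = 7.815%.
VaR = 2.576 × 7.815% = 20.131%.
On $30,000,000: 0.20131 × $30,000,000 = $6,039,300.

$6,039,000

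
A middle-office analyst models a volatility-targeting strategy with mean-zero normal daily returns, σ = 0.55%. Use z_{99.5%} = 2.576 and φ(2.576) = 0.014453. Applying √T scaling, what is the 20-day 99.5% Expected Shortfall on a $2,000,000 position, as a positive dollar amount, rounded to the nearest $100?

$142,200

σ_{20d} = 0.55% × √20 = 2.460%.
ES multiplier = φ(z)/(1−α) = 0.014453/0.005 = 2.891.
ES = 2.460% × 2.891 = 7.112%; on $2,000,000: $142,240.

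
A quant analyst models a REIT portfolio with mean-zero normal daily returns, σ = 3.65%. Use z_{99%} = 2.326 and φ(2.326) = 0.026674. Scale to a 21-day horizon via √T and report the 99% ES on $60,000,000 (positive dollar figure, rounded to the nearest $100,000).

σ_{21d} = 3.65% × √21 = 16.726%.
ES multiplier = φ(z)/(1−α) = 0.026674/0.01 = 2.667.
ES = 16.726% × 2.667 = 44.608%; on $60,000,000: $26,764,800.

$26,800,000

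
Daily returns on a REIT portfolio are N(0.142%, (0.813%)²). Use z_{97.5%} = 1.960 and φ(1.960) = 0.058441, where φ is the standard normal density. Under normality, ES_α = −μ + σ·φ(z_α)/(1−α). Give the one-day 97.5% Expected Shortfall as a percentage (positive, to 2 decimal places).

1.76%

Tail multiplier: φ(z)/(1−α) = 0.058441 / 0.025 = 2.338.
ES = −(0.142%) + 0.813% × 2.338 = 1.759%.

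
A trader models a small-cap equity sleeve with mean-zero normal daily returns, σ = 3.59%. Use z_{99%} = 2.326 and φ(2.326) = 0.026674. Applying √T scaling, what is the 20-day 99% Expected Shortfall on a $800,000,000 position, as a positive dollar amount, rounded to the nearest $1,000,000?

σ_{20d} = 3.59% × √20 = 16.055%.
ES multiplier = φ(z)/(1−α) = 0.026674/0.01 = 2.667.
ES = 16.055% × 2.667 = 42.819%; on $800,000,000: $342,552,000.

$343,000,000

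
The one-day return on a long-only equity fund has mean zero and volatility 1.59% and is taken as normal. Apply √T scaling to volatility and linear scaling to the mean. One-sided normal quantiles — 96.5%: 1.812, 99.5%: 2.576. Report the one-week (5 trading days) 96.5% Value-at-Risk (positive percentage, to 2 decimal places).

6.44%

σ_{5d} = 1.59% × √5 = 3.555%.
VaR = 1.812 × 3.555% = 6.442%.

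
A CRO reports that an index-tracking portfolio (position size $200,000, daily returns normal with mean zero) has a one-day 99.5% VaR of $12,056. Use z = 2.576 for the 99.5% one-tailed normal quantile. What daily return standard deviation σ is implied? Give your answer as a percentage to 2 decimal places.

2.34%

VaR as a fraction: $12,056 / $200,000 = 6.028%.
σ = VaR / z = 6.028% / 2.576 = 2.340%.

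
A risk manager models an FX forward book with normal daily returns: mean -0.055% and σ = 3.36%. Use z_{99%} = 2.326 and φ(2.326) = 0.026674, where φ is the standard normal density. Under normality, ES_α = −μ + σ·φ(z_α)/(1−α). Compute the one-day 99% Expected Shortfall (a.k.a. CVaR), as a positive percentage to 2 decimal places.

9.02%

Tail multiplier: φ(z)/(1−α) = 0.026674 / 0.01 = 2.667.
ES = −(-0.055%) + 3.36% × 2.667 = 9.016%.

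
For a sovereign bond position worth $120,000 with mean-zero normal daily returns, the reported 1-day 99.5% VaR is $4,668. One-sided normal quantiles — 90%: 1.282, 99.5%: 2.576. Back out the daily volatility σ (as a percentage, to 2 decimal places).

1.51%

VaR as a fraction: $4,668 / $120,000 = 3.890%.
σ = VaR / z = 3.890% / 2.576 = 1.510%.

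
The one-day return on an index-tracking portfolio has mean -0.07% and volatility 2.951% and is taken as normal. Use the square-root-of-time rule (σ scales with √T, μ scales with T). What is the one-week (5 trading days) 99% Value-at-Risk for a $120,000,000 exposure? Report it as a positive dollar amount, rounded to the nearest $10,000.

$18,840,000

At 99%, z = 2.326.
σ_{5d} = 2.951% × √5 = 6.599%; μ_{5d} = 5 × -0.07% = -0.350%.
VaR = −(-0.350%) + 2.326 × 6.599% = 15.699%.
On $120,000,000: 0.15699 × $120,000,000 = $18,838,800.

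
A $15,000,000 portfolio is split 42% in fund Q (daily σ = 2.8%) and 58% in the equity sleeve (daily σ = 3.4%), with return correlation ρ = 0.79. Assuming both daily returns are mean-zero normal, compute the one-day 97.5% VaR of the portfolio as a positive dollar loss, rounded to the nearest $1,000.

σ_p² = 0.42²·2.8² + 0.58²·3.4² + 2·0.79·0.42·0.58·2.8·3.4 = 8.9359 (%²).
σ_p = √8.9359 = 2.989%.
At 97.5%, z = 1.960.
VaR = 1.960 × 2.989% = 5.858%; on $15,000,000 that is $878,700.

$879,000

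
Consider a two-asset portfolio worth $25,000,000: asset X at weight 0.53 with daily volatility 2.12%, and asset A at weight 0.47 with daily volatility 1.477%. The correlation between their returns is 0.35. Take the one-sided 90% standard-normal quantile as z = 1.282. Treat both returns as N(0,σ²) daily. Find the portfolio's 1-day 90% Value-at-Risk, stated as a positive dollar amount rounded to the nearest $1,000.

σ_p² = 0.53²·2.12² + 0.47²·1.477² + 2·0.35·0.53·0.47·2.12·1.477 = 2.2904 (%²).
σ_p = √2.2904 = 1.513%.
VaR = 1.282 × 1.513% = 1.940%; on $25,000,000 that is $485,000.

$485,000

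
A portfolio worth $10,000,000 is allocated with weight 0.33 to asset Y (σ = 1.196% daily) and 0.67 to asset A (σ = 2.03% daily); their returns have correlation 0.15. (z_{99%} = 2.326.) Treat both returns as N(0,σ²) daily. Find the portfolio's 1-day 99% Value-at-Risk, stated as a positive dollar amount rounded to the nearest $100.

$342,400

σ_p² = 0.33²·1.196² + 0.67²·2.03² + 2·0.15·0.33·0.67·1.196·2.03 = 2.1667 (%²).
σ_p = √2.1667 = 1.472%.
VaR = 2.326 × 1.472% = 3.424%; on $10,000,000 that is $342,400.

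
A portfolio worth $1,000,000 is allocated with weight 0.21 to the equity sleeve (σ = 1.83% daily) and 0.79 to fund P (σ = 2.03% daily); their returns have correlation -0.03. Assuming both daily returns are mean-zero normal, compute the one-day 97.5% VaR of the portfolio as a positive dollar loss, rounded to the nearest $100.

σ_p² = 0.21²·1.83² + 0.79²·2.03² + 2·-0.03·0.21·0.79·1.83·2.03 = 2.6826 (%²).
σ_p = √2.6826 = 1.638%.
At 97.5%, z = 1.960.
VaR = 1.960 × 1.638% = 3.210%; on $1,000,000 that is $32,100.

$32,100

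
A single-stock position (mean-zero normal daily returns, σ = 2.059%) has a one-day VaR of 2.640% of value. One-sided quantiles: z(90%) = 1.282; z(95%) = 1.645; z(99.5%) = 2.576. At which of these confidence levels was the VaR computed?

90%

Implied z = VaR/σ = 2.640 / 2.059 = 1.282.
This matches z(90%) = 1.282.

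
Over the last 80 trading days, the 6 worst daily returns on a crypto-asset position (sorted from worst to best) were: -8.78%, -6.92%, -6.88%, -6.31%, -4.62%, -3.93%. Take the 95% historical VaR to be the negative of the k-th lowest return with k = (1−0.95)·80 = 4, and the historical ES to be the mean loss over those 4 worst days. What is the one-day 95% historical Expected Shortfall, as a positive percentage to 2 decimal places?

7.22%

The 4 worst returns sum to -28.89%.
ES = −(-28.89%) / 4 = 7.2225% ≈ 7.22%.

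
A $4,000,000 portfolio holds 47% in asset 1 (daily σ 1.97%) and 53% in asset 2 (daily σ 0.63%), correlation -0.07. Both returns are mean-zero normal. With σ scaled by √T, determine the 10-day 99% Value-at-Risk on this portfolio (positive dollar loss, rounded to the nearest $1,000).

$283,000

σ_p = √(0.47²·1.97² + 0.53²·0.63² + 2·-0.07·0.47·0.53·1.97·0.63) = 0.962%.
σ_{10d} = 0.962% × √10 = 3.042%.
z(99%) = 2.326.
VaR = 2.326 × 3.042% = 7.076%; on $4,000,000 that is $283,040.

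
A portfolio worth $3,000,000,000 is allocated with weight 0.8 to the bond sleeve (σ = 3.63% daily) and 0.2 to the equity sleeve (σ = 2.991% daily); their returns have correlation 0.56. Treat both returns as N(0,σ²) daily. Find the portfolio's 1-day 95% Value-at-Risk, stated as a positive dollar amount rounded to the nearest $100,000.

σ_p² = 0.8²·3.63² + 0.2²·2.991² + 2·0.56·0.8·0.2·3.63·2.991 = 10.7367 (%²).
σ_p = √10.7367 = 3.277%.
At 95%, z = 1.645.
VaR = 1.645 × 3.277% = 5.391%; on $3,000,000,000 that is $161,730,000.

$161,700,000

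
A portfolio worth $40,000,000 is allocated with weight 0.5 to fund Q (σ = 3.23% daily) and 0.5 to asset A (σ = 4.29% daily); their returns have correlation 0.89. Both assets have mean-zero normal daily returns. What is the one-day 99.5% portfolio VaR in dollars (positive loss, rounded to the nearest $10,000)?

$3,770,000

σ_p² = 0.5²·3.23² + 0.5²·4.29² + 2·0.89·0.5·0.5·3.23·4.29 = 13.3755 (%²).
σ_p = √13.3755 = 3.657%.
At 99.5%, z = 2.576.
VaR = 2.576 × 3.657% = 9.420%; on $40,000,000 that is $3,768,000.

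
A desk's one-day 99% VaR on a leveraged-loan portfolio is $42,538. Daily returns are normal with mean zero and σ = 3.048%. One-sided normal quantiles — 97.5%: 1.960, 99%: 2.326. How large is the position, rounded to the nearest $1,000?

VaR as a fraction of value: z·σ = 2.326 × 3.048% = 7.08965%.
Position = $42,538 / 0.0708965 = $600,002.

$600,000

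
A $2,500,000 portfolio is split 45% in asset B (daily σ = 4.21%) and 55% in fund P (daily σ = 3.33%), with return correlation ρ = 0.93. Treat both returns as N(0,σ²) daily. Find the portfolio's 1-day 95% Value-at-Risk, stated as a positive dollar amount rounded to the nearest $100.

$150,500

σ_p² = 0.45²·4.21² + 0.55²·3.33² + 2·0.93·0.45·0.55·4.21·3.33 = 13.3973 (%²).
σ_p = √13.3973 = 3.660%.
At 95%, z = 1.645.
VaR = 1.645 × 3.660% = 6.021%; on $2,500,000 that is $150,525.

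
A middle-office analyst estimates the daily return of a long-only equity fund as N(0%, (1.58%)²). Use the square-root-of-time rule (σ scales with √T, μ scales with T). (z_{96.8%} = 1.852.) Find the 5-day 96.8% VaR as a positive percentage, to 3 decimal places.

σ_{5d} = 1.58% × √5 = 3.533%.
VaR = 1.852 × 3.533% = 6.543%.

6.543%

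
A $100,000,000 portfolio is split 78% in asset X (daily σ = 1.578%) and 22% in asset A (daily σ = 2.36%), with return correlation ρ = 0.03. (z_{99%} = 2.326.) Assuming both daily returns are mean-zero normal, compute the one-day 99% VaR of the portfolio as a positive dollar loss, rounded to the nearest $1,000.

σ_p² = 0.78²·1.578² + 0.22²·2.36² + 2·0.03·0.78·0.22·1.578·2.36 = 1.8229 (%²).
σ_p = √1.8229 = 1.350%.
VaR = 2.326 × 1.350% = 3.140%; on $100,000,000 that is $3,140,000.

$3,140,000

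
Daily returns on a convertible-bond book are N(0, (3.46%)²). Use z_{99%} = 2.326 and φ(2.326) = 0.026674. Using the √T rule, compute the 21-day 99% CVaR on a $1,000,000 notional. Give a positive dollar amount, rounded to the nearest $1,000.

σ_{21d} = 3.46% × √21 = 15.856%.
ES multiplier = φ(z)/(1−α) = 0.026674/0.01 = 2.667.
ES = 15.856% × 2.667 = 42.288%; on $1,000,000: $422,880.

$423,000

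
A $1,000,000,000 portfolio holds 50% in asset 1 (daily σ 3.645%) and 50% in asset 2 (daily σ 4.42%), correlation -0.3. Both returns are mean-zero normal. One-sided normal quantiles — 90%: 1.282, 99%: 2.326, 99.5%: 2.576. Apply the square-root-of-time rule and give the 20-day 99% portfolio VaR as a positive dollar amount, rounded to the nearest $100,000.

σ_p = √(0.5²·3.645² + 0.5²·4.42² + 2·-0.3·0.5·0.5·3.645·4.42) = 2.406%.
σ_{20d} = 2.406% × √20 = 10.760%.
VaR = 2.326 × 10.760% = 25.028%; on $1,000,000,000 that is $250,280,000.

$250,300,000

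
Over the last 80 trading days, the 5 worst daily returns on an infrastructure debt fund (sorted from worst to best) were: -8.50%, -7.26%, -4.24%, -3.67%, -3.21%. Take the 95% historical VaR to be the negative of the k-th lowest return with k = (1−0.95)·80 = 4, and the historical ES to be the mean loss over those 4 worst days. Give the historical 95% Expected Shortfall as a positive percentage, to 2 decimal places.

5.92%

The 4 worst returns sum to -23.67%.
ES = −(-23.67%) / 4 = 5.9175% ≈ 5.92%.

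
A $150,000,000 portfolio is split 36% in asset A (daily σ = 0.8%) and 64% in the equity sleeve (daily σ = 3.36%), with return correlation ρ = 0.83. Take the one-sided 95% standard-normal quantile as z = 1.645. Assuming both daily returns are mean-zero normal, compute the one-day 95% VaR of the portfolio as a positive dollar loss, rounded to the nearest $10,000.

$5,910,000

σ_p² = 0.36²·0.8² + 0.64²·3.36² + 2·0.83·0.36·0.64·0.8·3.36 = 5.7352 (%²).
σ_p = √5.7352 = 2.395%.
VaR = 1.645 × 2.395% = 3.940%; on $150,000,000 that is $5,910,000.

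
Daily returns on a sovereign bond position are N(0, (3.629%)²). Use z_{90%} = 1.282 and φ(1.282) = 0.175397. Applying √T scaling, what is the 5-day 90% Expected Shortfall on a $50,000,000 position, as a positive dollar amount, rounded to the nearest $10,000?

$7,120,000

σ_{5d} = 3.629% × √5 = 8.115%.
ES multiplier = φ(z)/(1−α) = 0.175397/0.1 = 1.754.
ES = 8.115% × 1.754 = 14.234%; on $50,000,000: $7,117,000.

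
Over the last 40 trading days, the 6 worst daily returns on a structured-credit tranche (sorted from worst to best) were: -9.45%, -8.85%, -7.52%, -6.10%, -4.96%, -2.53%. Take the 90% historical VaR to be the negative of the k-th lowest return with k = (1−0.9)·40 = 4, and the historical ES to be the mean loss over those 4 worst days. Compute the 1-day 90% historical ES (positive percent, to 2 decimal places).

7.98%

The 4 worst returns sum to -31.92%.
ES = −(-31.92%) / 4 = 7.98%.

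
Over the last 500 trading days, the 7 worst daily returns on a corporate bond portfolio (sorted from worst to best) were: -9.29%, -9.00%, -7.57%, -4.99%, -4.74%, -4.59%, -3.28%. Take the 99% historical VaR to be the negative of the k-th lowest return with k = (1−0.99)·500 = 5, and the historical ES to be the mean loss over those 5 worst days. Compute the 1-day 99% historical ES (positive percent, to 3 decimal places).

7.118%

The 5 worst returns sum to -35.59%.
ES = −(-35.59%) / 5 = 7.118%.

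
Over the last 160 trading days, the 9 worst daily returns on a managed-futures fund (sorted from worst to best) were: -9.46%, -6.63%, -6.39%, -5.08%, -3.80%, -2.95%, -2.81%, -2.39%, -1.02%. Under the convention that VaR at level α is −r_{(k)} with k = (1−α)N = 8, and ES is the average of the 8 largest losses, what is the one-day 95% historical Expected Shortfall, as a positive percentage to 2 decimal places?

4.94%

The 8 worst returns sum to -39.51%.
ES = −(-39.51%) / 8 = 4.93875% ≈ 4.94%.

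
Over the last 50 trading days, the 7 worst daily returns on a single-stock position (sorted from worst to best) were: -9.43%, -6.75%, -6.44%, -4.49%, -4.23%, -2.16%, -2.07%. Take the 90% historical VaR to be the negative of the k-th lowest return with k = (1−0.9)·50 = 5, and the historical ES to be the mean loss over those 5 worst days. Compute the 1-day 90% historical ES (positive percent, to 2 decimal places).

The 5 worst returns sum to -31.34%.
ES = −(-31.34%) / 5 = 6.268% ≈ 6.27%.

6.27%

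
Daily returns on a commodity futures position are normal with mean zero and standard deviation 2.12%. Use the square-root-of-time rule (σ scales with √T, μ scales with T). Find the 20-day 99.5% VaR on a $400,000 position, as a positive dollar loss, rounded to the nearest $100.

$97,700

At 99.5%, z = 2.576.
σ_{20d} = 2.12% × √20 = 9.481%.
VaR = 2.576 × 9.481% = 24.423%.
On $400,000: 0.24423 × $400,000 = $97,692.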